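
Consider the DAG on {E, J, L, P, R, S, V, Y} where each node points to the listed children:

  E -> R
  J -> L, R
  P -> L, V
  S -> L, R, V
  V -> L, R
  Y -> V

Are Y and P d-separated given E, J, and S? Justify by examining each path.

Yes

We examine all 6 paths between Y and P:
Path 1: Y → V ← S → L ← P
  V is a collider here and neither V nor any of its descendants is conditioned on, so the collider stays closed — the path is blocked at V.
Path 2: Y → V ← S → R ← J → L ← P
  V is a collider here and neither V nor any of its descendants is conditioned on, so the collider stays closed — the path is blocked at V.
Path 3: Y → V → L ← P
  L is a collider here and neither L nor any of its descendants is conditioned on, so the collider stays closed — the path is blocked at L.
Path 4: Y → V → R ← S → L ← P
  R is a collider here and neither R nor any of its descendants is conditioned on, so the collider stays closed — the path is blocked at R.
Path 5: Y → V → R ← J → L ← P
  R is a collider here and neither R nor any of its descendants is conditioned on, so the collider stays closed — the path is blocked at R.
Path 6: Y → V ← P
  V is a collider here and neither V nor any of its descendants is conditioned on, so the collider stays closed — the path is blocked at V.
Since every path is blocked, d-separation holds.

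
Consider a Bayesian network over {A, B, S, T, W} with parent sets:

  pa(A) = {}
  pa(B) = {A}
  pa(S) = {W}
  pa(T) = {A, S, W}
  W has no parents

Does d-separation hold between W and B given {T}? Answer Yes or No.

2 paths connect W and B; each must be blocked for d-separation to hold:
Path 1: W → T ← A → B
  T is a collider and T is conditioned on, which opens it; A is a fork and A is not conditioned on — no node blocks this path, so it is active.
Path 2: W → S → T ← A → B
  S is a chain and S is not conditioned on; T is a collider and T is conditioned on, which opens it; A is a fork and A is not conditioned on — no node blocks this path, so it is active.
Since the path W → T ← A → B is active, W and B are not d-separated given {T}.

No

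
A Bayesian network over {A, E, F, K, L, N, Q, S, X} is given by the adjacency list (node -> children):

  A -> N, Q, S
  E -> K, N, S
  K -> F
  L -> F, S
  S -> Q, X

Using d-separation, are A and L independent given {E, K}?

Enumerating the 6 paths from A to L and testing each for blocking by {E, K}:
  1. A → Q ← S ← L — Q:collider[blocks]; S:chain[open] ⇒ blocked
  2. A → Q ← S ← E → K → F ← L — Q:collider[blocks]; S:chain[open]; E:fork[blocks]; K:chain[blocks]; F:collider[blocks] ⇒ blocked
  3. A → N ← E → K → F ← L — N:collider[blocks]; E:fork[blocks]; K:chain[blocks]; F:collider[blocks] ⇒ blocked
  4. A → N ← E → S ← L — N:collider[blocks]; E:fork[blocks]; S:collider[blocks] ⇒ blocked
  5. A → S ← L — S:collider[blocks] ⇒ blocked
  6. A → S ← E → K → F ← L — S:collider[blocks]; E:fork[blocks]; K:chain[blocks]; F:collider[blocks] ⇒ blocked
Every path is blocked, so A and L are d-separated given {E, K}.

Yes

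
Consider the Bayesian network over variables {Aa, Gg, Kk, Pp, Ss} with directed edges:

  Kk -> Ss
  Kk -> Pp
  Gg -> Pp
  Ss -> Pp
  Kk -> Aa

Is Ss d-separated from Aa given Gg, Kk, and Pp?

We examine all 2 paths between Ss and Aa:
Path 1: Ss ← Kk → Aa
  Kk is a fork here and Kk is conditioned on, so the path is blocked at Kk.
Path 2: Ss → Pp ← Kk → Aa
  Kk is a fork here and Kk is conditioned on, so the path is blocked at Kk.
All paths are blocked; Ss ⊥ Aa | {Gg, Kk, Pp} holds.

Yes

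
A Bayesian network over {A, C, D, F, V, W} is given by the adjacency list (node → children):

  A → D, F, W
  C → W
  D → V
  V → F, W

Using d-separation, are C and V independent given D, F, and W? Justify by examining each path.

There are 3 undirected paths between C and V; checking each against the conditioning set {D, F, W}:
Path 1: C → W ← A → F ← V
  W is a collider and W is conditioned on, which opens it; A is a fork and A is not conditioned on; F is a collider and F is conditioned on, which opens it — no node blocks this path, so it is active.
Path 2: C → W ← A → D → V
  D is a chain here and D is conditioned on, so the path is blocked at D.
Path 3: C → W ← V
  W is a collider and W is conditioned on, which opens it — no node blocks this path, so it is active.
Since the path C → W ← A → F ← V is active, C and V are not d-separated given {D, F, W}.

No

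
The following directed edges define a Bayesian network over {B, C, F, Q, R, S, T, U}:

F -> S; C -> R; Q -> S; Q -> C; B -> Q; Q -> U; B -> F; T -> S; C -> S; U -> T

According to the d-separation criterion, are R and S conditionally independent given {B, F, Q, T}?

Enumerating the 4 paths from R to S and testing each for blocking by {B, F, Q, T}:
Path 1: R ← C ← Q ← B → F → S
  Q is a chain here and Q is conditioned on, so the path is blocked at Q.
Path 2: R ← C ← Q → U → T → S
  Q is a fork here and Q is conditioned on, so the path is blocked at Q.
Path 3: R ← C ← Q → S
  Q is a fork here and Q is conditioned on, so the path is blocked at Q.
Path 4: R ← C → S
  C is a fork and C is not conditioned on — no node blocks this path, so it is active.
Since the path R ← C → S is active, R and S are not d-separated given {B, F, Q, T}.

No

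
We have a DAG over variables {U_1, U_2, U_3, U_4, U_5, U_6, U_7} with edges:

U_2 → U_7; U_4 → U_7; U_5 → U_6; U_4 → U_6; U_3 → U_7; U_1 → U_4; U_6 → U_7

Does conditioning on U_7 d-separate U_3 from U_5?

We examine all 2 paths between U_3 and U_5:
Path 1: U_3 → U_7 ← U_4 → U_6 ← U_5
  U_7 is a collider and U_7 is conditioned on, which opens it; U_4 is a fork and U_4 is not conditioned on; U_6 is a collider and its descendant U_7 is conditioned on, which opens it — no node blocks this path, so it is active.
Path 2: U_3 → U_7 ← U_6 ← U_5
  U_7 is a collider and U_7 is conditioned on, which opens it; U_6 is a chain and U_6 is not conditioned on — no node blocks this path, so it is active.
Because an active path exists, U_3 and U_5 are not d-separated.

No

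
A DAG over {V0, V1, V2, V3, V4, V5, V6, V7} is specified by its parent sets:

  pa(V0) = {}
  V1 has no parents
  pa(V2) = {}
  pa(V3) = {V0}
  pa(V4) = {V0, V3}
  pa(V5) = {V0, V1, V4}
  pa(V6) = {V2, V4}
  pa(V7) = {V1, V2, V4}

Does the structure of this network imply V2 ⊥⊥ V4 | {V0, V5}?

Enumerating the 5 paths from V2 to V4 and testing each for blocking by {V0, V5}:
Path 1: V2 → V6 ← V4
  V6 is a collider here and neither V6 nor any of its descendants is conditioned on, so the collider stays closed — the path is blocked at V6.
Path 2: V2 → V7 ← V1 → V5 ← V0 → V3 → V4
  V7 is a collider here and neither V7 nor any of its descendants is conditioned on, so the collider stays closed — the path is blocked at V7.
Path 3: V2 → V7 ← V1 → V5 ← V0 → V4
  V7 is a collider here and neither V7 nor any of its descendants is conditioned on, so the collider stays closed — the path is blocked at V7.
Path 4: V2 → V7 ← V1 → V5 ← V4
  V7 is a collider here and neither V7 nor any of its descendants is conditioned on, so the collider stays closed — the path is blocked at V7.
Path 5: V2 → V7 ← V4
  V7 is a collider here and neither V7 nor any of its descendants is conditioned on, so the collider stays closed — the path is blocked at V7.
Since every path is blocked, d-separation holds.

Yes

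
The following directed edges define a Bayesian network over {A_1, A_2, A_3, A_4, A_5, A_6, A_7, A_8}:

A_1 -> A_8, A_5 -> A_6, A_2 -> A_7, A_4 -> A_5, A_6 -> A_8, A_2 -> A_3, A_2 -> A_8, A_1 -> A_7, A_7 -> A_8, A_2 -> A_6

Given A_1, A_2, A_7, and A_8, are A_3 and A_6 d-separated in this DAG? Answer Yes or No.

There are 4 undirected paths between A_3 and A_6; checking each against the conditioning set {A_1, A_2, A_7, A_8}:
  1. A_3 ← A_2 → A_8 ← A_6 — A_2:fork[blocks]; A_8:collider[open] ⇒ blocked
  2. A_3 ← A_2 → A_7 → A_8 ← A_6 — A_2:fork[blocks]; A_7:chain[blocks]; A_8:collider[open] ⇒ blocked
  3. A_3 ← A_2 → A_7 ← A_1 → A_8 ← A_6 — A_2:fork[blocks]; A_7:collider[open]; A_1:fork[blocks]; A_8:collider[open] ⇒ blocked
  4. A_3 ← A_2 → A_6 — A_2:fork[blocks] ⇒ blocked
Every path is blocked, so A_3 and A_6 are d-separated given {A_1, A_2, A_7, A_8}.

Yes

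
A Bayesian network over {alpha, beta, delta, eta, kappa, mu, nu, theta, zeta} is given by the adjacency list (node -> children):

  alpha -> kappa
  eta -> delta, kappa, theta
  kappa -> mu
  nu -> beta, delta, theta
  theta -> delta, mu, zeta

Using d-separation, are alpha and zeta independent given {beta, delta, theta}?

Yes — alpha and zeta are d-separated given {beta, delta, theta}.

We examine all 4 paths between alpha and zeta:
Path 1: alpha → kappa → mu ← theta → zeta
  mu is a collider here and neither mu nor any of its descendants is conditioned on, so the collider stays closed — the path is blocked at mu.
Path 2: alpha → kappa ← eta → delta ← nu → theta → zeta
  kappa is a collider here and neither kappa nor any of its descendants is conditioned on, so the collider stays closed — the path is blocked at kappa.
Path 3: alpha → kappa ← eta → delta ← theta → zeta
  kappa is a collider here and neither kappa nor any of its descendants is conditioned on, so the collider stays closed — the path is blocked at kappa.
Path 4: alpha → kappa ← eta → theta → zeta
  kappa is a collider here and neither kappa nor any of its descendants is conditioned on, so the collider stays closed — the path is blocked at kappa.
Since every path is blocked, d-separation holds.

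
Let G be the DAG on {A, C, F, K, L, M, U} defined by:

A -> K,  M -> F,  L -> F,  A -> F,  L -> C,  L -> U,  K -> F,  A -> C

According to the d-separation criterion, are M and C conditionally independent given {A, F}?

There are 3 undirected paths between M and C; checking each against the conditioning set {A, F}:
  1. M → F ← A → C — F:collider[open]; A:fork[blocks] ⇒ blocked
  2. M → F ← L → C — F:collider[open]; L:fork[open] ⇒ active
  3. M → F ← K ← A → C — F:collider[open]; K:chain[open]; A:fork[blocks] ⇒ blocked
Since the path M → F ← L → C is active, M and C are not d-separated given {A, F}.

No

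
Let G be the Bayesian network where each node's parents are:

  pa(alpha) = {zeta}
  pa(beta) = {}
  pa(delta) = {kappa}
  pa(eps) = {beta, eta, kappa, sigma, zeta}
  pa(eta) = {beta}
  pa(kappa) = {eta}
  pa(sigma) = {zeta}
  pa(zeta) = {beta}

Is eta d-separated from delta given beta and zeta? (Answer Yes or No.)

We examine all 5 paths between eta and delta:
Path 1: eta → kappa → delta
  kappa is a chain and kappa is not conditioned on — no node blocks this path, so it is active.
Path 2: eta → eps ← kappa → delta
  eps is a collider here and neither eps nor any of its descendants is conditioned on, so the collider stays closed — the path is blocked at eps.
Path 3: eta ← beta → zeta → sigma → eps ← kappa → delta
  beta is a fork here and beta is conditioned on, so the path is blocked at beta.
Path 4: eta ← beta → zeta → eps ← kappa → delta
  beta is a fork here and beta is conditioned on, so the path is blocked at beta.
Path 5: eta ← beta → eps ← kappa → delta
  beta is a fork here and beta is conditioned on, so the path is blocked at beta.
Because an active path exists, eta and delta are not d-separated.

No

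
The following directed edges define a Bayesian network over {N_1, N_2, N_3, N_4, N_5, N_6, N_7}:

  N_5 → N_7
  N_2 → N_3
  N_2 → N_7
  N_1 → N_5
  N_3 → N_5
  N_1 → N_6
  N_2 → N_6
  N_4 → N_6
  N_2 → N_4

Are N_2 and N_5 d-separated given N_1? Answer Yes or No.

No

4 paths connect N_2 and N_5; each must be blocked for d-separation to hold:
Path 1: N_2 → N_3 → N_5
  N_3 is a chain and N_3 is not conditioned on — no node blocks this path, so it is active.
Path 2: N_2 → N_6 ← N_1 → N_5
  N_6 is a collider here and neither N_6 nor any of its descendants is conditioned on, so the collider stays closed — the path is blocked at N_6.
Path 3: N_2 → N_7 ← N_5
  N_7 is a collider here and neither N_7 nor any of its descendants is conditioned on, so the collider stays closed — the path is blocked at N_7.
Path 4: N_2 → N_4 → N_6 ← N_1 → N_5
  N_6 is a collider here and neither N_6 nor any of its descendants is conditioned on, so the collider stays closed — the path is blocked at N_6.
Because an active path exists, N_2 and N_5 are not d-separated.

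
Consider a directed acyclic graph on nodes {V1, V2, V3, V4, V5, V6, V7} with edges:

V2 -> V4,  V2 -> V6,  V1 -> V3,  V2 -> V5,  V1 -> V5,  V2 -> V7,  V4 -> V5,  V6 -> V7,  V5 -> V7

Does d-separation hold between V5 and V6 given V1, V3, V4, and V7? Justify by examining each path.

Enumerating the 6 paths from V5 to V6 and testing each for blocking by {V1, V3, V4, V7}:
  1. V5 ← V4 ← V2 → V6 — V4:chain[blocks]; V2:fork[open] ⇒ blocked
  2. V5 ← V4 ← V2 → V7 ← V6 — V4:chain[blocks]; V2:fork[open]; V7:collider[open] ⇒ blocked
  3. V5 ← V2 → V6 — V2:fork[open] ⇒ active
  4. V5 ← V2 → V7 ← V6 — V2:fork[open]; V7:collider[open] ⇒ active
  5. V5 → V7 ← V6 — V7:collider[open] ⇒ active
  6. V5 → V7 ← V2 → V6 — V7:collider[open]; V2:fork[open] ⇒ active
At least one path is unblocked, so d-separation fails.

No — V5 and V6 are not d-separated given {V1, V3, V4, V7}.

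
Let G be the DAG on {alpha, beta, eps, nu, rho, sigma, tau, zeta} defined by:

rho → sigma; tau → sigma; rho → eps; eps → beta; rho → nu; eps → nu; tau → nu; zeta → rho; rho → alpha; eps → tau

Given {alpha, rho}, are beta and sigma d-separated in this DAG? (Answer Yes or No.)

6 paths connect beta and sigma; each must be blocked for d-separation to hold:
Path 1: beta ← eps → nu ← tau → sigma
  nu is a collider here and neither nu nor any of its descendants is conditioned on, so the collider stays closed — the path is blocked at nu.
Path 2: beta ← eps → nu ← rho → sigma
  nu is a collider here and neither nu nor any of its descendants is conditioned on, so the collider stays closed — the path is blocked at nu.
Path 3: beta ← eps → tau → nu ← rho → sigma
  nu is a collider here and neither nu nor any of its descendants is conditioned on, so the collider stays closed — the path is blocked at nu.
Path 4: beta ← eps → tau → sigma
  eps is a fork and eps is not conditioned on; tau is a chain and tau is not conditioned on — no node blocks this path, so it is active.
Path 5: beta ← eps ← rho → nu ← tau → sigma
  rho is a fork here and rho is conditioned on, so the path is blocked at rho.
Path 6: beta ← eps ← rho → sigma
  rho is a fork here and rho is conditioned on, so the path is blocked at rho.
Because an active path exists, beta and sigma are not d-separated.

No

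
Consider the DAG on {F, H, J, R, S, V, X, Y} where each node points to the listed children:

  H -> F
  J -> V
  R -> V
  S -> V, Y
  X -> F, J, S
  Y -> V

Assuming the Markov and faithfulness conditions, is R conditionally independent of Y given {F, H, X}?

Yes

There are 3 undirected paths between R and Y; checking each against the conditioning set {F, H, X}:
Path 1: R → V ← J ← X → S → Y
  V is a collider here and neither V nor any of its descendants is conditioned on, so the collider stays closed — the path is blocked at V.
Path 2: R → V ← Y
  V is a collider here and neither V nor any of its descendants is conditioned on, so the collider stays closed — the path is blocked at V.
Path 3: R → V ← S → Y
  V is a collider here and neither V nor any of its descendants is conditioned on, so the collider stays closed — the path is blocked at V.
Every path is blocked, so R and Y are d-separated given {F, H, X}.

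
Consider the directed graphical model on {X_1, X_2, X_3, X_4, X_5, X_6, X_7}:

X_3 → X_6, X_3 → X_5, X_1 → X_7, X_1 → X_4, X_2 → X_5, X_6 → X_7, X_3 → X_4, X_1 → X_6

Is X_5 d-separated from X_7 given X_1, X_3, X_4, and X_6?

4 paths connect X_5 and X_7; each must be blocked for d-separation to hold:
Path 1: X_5 ← X_3 → X_6 → X_7
  X_3 is a fork here and X_3 is conditioned on, so the path is blocked at X_3.
Path 2: X_5 ← X_3 → X_6 ← X_1 → X_7
  X_3 is a fork here and X_3 is conditioned on, so the path is blocked at X_3.
Path 3: X_5 ← X_3 → X_4 ← X_1 → X_6 → X_7
  X_3 is a fork here and X_3 is conditioned on, so the path is blocked at X_3.
Path 4: X_5 ← X_3 → X_4 ← X_1 → X_7
  X_3 is a fork here and X_3 is conditioned on, so the path is blocked at X_3.
Since every path is blocked, d-separation holds.

Yes — X_5 and X_7 are d-separated given {X_1, X_3, X_4, X_6}.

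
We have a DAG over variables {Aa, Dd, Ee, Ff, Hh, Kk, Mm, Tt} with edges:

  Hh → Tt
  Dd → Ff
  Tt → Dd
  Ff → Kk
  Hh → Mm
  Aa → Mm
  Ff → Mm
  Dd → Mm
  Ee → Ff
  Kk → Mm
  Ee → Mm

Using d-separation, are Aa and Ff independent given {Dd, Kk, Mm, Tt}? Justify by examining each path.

There are 5 undirected paths between Aa and Ff; checking each against the conditioning set {Dd, Kk, Mm, Tt}:
Path 1: Aa → Mm ← Dd → Ff
  Dd is a fork here and Dd is conditioned on, so the path is blocked at Dd.
Path 2: Aa → Mm ← Kk ← Ff
  Kk is a chain here and Kk is conditioned on, so the path is blocked at Kk.
Path 3: Aa → Mm ← Ff
  Mm is a collider and Mm is conditioned on, which opens it — no node blocks this path, so it is active.
Path 4: Aa → Mm ← Hh → Tt → Dd → Ff
  Tt is a chain here and Tt is conditioned on, so the path is blocked at Tt.
Path 5: Aa → Mm ← Ee → Ff
  Mm is a collider and Mm is conditioned on, which opens it; Ee is a fork and Ee is not conditioned on — no node blocks this path, so it is active.
At least one path is unblocked, so d-separation fails.

No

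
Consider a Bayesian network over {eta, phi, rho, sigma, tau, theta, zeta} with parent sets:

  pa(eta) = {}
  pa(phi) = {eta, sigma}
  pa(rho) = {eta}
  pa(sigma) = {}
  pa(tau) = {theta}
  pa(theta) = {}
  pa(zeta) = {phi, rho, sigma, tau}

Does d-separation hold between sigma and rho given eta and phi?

Yes

We examine all 4 paths between sigma and rho:
Path 1: sigma → zeta ← rho
  zeta is a collider here and neither zeta nor any of its descendants is conditioned on, so the collider stays closed — the path is blocked at zeta.
Path 2: sigma → zeta ← phi ← eta → rho
  zeta is a collider here and neither zeta nor any of its descendants is conditioned on, so the collider stays closed — the path is blocked at zeta.
Path 3: sigma → phi ← eta → rho
  eta is a fork here and eta is conditioned on, so the path is blocked at eta.
Path 4: sigma → phi → zeta ← rho
  phi is a chain here and phi is conditioned on, so the path is blocked at phi.
Since every path is blocked, d-separation holds.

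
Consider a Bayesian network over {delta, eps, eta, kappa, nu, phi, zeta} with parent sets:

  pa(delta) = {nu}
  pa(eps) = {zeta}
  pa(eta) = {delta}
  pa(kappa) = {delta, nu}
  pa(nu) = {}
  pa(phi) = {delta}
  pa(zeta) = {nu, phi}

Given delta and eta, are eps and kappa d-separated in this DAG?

Enumerating the 4 paths from eps to kappa and testing each for blocking by {delta, eta}:
Path 1: eps ← zeta ← nu → delta → kappa
  delta is a chain here and delta is conditioned on, so the path is blocked at delta.
Path 2: eps ← zeta ← nu → kappa
  zeta is a chain and zeta is not conditioned on; nu is a fork and nu is not conditioned on — no node blocks this path, so it is active.
Path 3: eps ← zeta ← phi ← delta → kappa
  delta is a fork here and delta is conditioned on, so the path is blocked at delta.
Path 4: eps ← zeta ← phi ← delta ← nu → kappa
  delta is a chain here and delta is conditioned on, so the path is blocked at delta.
Since the path eps ← zeta ← nu → kappa is active, eps and kappa are not d-separated given {delta, eta}.

No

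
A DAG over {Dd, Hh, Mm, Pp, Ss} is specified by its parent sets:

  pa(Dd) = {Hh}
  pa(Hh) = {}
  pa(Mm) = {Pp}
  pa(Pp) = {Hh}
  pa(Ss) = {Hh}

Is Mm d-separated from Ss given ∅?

No

Only one path connects Mm and Ss:
  1. Mm ← Pp ← Hh → Ss — Pp:chain[open]; Hh:fork[open] ⇒ active
Since the path Mm ← Pp ← Hh → Ss is active, Mm and Ss are not d-separated given ∅.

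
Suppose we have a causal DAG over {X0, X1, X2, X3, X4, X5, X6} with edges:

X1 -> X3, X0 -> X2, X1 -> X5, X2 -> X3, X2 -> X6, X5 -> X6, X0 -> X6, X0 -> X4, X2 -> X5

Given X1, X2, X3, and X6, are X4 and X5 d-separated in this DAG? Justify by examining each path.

We examine all 6 paths between X4 and X5:
Path 1: X4 ← X0 → X6 ← X5
  X0 is a fork and X0 is not conditioned on; X6 is a collider and X6 is conditioned on, which opens it — no node blocks this path, so it is active.
Path 2: X4 ← X0 → X6 ← X2 → X5
  X2 is a fork here and X2 is conditioned on, so the path is blocked at X2.
Path 3: X4 ← X0 → X6 ← X2 → X3 ← X1 → X5
  X2 is a fork here and X2 is conditioned on, so the path is blocked at X2.
Path 4: X4 ← X0 → X2 → X5
  X2 is a chain here and X2 is conditioned on, so the path is blocked at X2.
Path 5: X4 ← X0 → X2 → X6 ← X5
  X2 is a chain here and X2 is conditioned on, so the path is blocked at X2.
Path 6: X4 ← X0 → X2 → X3 ← X1 → X5
  X2 is a chain here and X2 is conditioned on, so the path is blocked at X2.
At least one path is unblocked, so d-separation fails.

No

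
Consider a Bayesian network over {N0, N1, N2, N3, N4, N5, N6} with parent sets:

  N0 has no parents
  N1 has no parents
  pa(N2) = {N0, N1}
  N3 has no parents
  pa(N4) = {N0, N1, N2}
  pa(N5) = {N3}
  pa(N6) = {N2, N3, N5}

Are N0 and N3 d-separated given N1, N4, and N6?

There are 6 undirected paths between N0 and N3; checking each against the conditioning set {N1, N4, N6}:
  1. N0 → N4 ← N1 → N2 → N6 ← N5 ← N3 — N4:collider[open]; N1:fork[blocks]; N2:chain[open]; N6:collider[open]; N5:chain[open] ⇒ blocked
  2. N0 → N4 ← N1 → N2 → N6 ← N3 — N4:collider[open]; N1:fork[blocks]; N2:chain[open]; N6:collider[open] ⇒ blocked
  3. N0 → N4 ← N2 → N6 ← N5 ← N3 — N4:collider[open]; N2:fork[open]; N6:collider[open]; N5:chain[open] ⇒ active
  4. N0 → N4 ← N2 → N6 ← N3 — N4:collider[open]; N2:fork[open]; N6:collider[open] ⇒ active
  5. N0 → N2 → N6 ← N5 ← N3 — N2:chain[open]; N6:collider[open]; N5:chain[open] ⇒ active
  6. N0 → N2 → N6 ← N3 — N2:chain[open]; N6:collider[open] ⇒ active
Since the path N0 → N4 ← N2 → N6 ← N5 ← N3 is active, N0 and N3 are not d-separated given {N1, N4, N6}.

No — N0 and N3 are not d-separated given {N1, N4, N6}.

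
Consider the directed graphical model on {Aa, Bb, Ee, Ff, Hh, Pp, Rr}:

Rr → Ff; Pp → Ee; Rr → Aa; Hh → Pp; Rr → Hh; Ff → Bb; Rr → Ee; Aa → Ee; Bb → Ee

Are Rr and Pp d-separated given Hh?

There are 4 undirected paths between Rr and Pp; checking each against the conditioning set {Hh}:
  1. Rr → Hh → Pp — Hh:chain[blocks] ⇒ blocked
  2. Rr → Ee ← Pp — Ee:collider[blocks] ⇒ blocked
  3. Rr → Aa → Ee ← Pp — Aa:chain[open]; Ee:collider[blocks] ⇒ blocked
  4. Rr → Ff → Bb → Ee ← Pp — Ff:chain[open]; Bb:chain[open]; Ee:collider[blocks] ⇒ blocked
Since every path is blocked, d-separation holds.

Yes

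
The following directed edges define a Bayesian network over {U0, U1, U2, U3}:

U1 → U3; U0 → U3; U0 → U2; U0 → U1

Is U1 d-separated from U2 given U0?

2 paths connect U1 and U2; each must be blocked for d-separation to hold:
Path 1: U1 → U3 ← U0 → U2
  U3 is a collider here and neither U3 nor any of its descendants is conditioned on, so the collider stays closed — the path is blocked at U3.
Path 2: U1 ← U0 → U2
  U0 is a fork here and U0 is conditioned on, so the path is blocked at U0.
Since every path is blocked, d-separation holds.

Yes — U1 and U2 are d-separated given {U0}.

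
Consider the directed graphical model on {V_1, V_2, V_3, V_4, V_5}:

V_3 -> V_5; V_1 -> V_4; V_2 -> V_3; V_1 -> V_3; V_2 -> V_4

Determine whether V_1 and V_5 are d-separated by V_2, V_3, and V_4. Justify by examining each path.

We examine all 2 paths between V_1 and V_5:
  1. V_1 → V_4 ← V_2 → V_3 → V_5 — V_4:collider[open]; V_2:fork[blocks]; V_3:chain[blocks] ⇒ blocked
  2. V_1 → V_3 → V_5 — V_3:chain[blocks] ⇒ blocked
All paths are blocked; V_1 ⊥ V_5 | {V_2, V_3, V_4} holds.

Yes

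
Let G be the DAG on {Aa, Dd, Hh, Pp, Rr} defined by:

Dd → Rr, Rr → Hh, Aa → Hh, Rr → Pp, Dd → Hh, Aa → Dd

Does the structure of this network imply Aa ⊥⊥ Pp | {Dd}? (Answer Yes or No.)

Yes — Aa and Pp are d-separated given {Dd}.

4 paths connect Aa and Pp; each must be blocked for d-separation to hold:
Path 1: Aa → Hh ← Dd → Rr → Pp
  Hh is a collider here and neither Hh nor any of its descendants is conditioned on, so the collider stays closed — the path is blocked at Hh.
Path 2: Aa → Hh ← Rr → Pp
  Hh is a collider here and neither Hh nor any of its descendants is conditioned on, so the collider stays closed — the path is blocked at Hh.
Path 3: Aa → Dd → Hh ← Rr → Pp
  Dd is a chain here and Dd is conditioned on, so the path is blocked at Dd.
Path 4: Aa → Dd → Rr → Pp
  Dd is a chain here and Dd is conditioned on, so the path is blocked at Dd.
Every path is blocked, so Aa and Pp are d-separated given {Dd}.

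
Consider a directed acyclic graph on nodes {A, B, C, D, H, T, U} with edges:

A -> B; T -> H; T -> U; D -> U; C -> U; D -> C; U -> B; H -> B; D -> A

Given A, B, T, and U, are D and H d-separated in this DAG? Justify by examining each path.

6 paths connect D and H; each must be blocked for d-separation to hold:
  1. D → C → U → B ← H — C:chain[open]; U:chain[blocks]; B:collider[open] ⇒ blocked
  2. D → C → U ← T → H — C:chain[open]; U:collider[open]; T:fork[blocks] ⇒ blocked
  3. D → U → B ← H — U:chain[blocks]; B:collider[open] ⇒ blocked
  4. D → U ← T → H — U:collider[open]; T:fork[blocks] ⇒ blocked
  5. D → A → B ← U ← T → H — A:chain[blocks]; B:collider[open]; U:chain[blocks]; T:fork[blocks] ⇒ blocked
  6. D → A → B ← H — A:chain[blocks]; B:collider[open] ⇒ blocked
Every path is blocked, so D and H are d-separated given {A, B, T, U}.

Yes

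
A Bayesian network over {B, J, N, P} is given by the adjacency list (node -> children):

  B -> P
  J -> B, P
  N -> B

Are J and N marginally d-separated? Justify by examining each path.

Yes — J and N are d-separated given ∅.

There are 2 undirected paths between J and N; checking each against the conditioning set ∅:
  1. J → B ← N — B:collider[blocks] ⇒ blocked
  2. J → P ← B ← N — P:collider[blocks]; B:chain[open] ⇒ blocked
All paths are blocked; J ⊥ N | ∅ holds.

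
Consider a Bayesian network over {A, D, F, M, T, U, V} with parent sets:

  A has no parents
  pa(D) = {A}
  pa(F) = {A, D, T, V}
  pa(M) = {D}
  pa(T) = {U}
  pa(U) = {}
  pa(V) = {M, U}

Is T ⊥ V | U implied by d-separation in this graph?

4 paths connect T and V; each must be blocked for d-separation to hold:
Path 1: T → F ← D → M → V
  F is a collider here and neither F nor any of its descendants is conditioned on, so the collider stays closed — the path is blocked at F.
Path 2: T → F ← A → D → M → V
  F is a collider here and neither F nor any of its descendants is conditioned on, so the collider stays closed — the path is blocked at F.
Path 3: T → F ← V
  F is a collider here and neither F nor any of its descendants is conditioned on, so the collider stays closed — the path is blocked at F.
Path 4: T ← U → V
  U is a fork here and U is conditioned on, so the path is blocked at U.
All paths are blocked; T ⊥ V | {U} holds.

Yes — T and V are d-separated given {U}.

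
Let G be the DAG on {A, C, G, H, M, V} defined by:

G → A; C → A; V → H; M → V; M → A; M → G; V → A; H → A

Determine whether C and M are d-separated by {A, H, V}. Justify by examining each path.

No

4 paths connect C and M; each must be blocked for d-separation to hold:
  1. C → A ← G ← M — A:collider[open]; G:chain[open] ⇒ active
  2. C → A ← H ← V ← M — A:collider[open]; H:chain[blocks]; V:chain[blocks] ⇒ blocked
  3. C → A ← M — A:collider[open] ⇒ active
  4. C → A ← V ← M — A:collider[open]; V:chain[blocks] ⇒ blocked
Because an active path exists, C and M are not d-separated.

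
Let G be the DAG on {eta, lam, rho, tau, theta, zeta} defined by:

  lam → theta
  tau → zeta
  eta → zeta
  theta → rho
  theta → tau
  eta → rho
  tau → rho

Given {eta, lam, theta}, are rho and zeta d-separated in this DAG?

There are 3 undirected paths between rho and zeta; checking each against the conditioning set {eta, lam, theta}:
Path 1: rho ← eta → zeta
  eta is a fork here and eta is conditioned on, so the path is blocked at eta.
Path 2: rho ← tau → zeta
  tau is a fork and tau is not conditioned on — no node blocks this path, so it is active.
Path 3: rho ← theta → tau → zeta
  theta is a fork here and theta is conditioned on, so the path is blocked at theta.
Since the path rho ← tau → zeta is active, rho and zeta are not d-separated given {eta, lam, theta}.

No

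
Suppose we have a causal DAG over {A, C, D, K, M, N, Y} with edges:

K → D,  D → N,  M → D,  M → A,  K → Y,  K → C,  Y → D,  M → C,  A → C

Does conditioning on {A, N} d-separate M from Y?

No — M and Y are not d-separated given {A, N}.

We examine all 6 paths between M and Y:
  1. M → C ← K → D ← Y — C:collider[blocks]; K:fork[open]; D:collider[open] ⇒ blocked
  2. M → C ← K → Y — C:collider[blocks]; K:fork[open] ⇒ blocked
  3. M → A → C ← K → D ← Y — A:chain[blocks]; C:collider[blocks]; K:fork[open]; D:collider[open] ⇒ blocked
  4. M → A → C ← K → Y — A:chain[blocks]; C:collider[blocks]; K:fork[open] ⇒ blocked
  5. M → D ← Y — D:collider[open] ⇒ active
  6. M → D ← K → Y — D:collider[open]; K:fork[open] ⇒ active
Since the path M → D ← Y is active, M and Y are not d-separated given {A, N}.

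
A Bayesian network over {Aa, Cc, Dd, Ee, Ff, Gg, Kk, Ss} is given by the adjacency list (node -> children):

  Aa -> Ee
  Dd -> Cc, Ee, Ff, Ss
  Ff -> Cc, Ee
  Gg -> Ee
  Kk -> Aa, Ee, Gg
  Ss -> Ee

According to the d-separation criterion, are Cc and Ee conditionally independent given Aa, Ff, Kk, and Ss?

No

6 paths connect Cc and Ee; each must be blocked for d-separation to hold:
Path 1: Cc ← Dd → Ss → Ee
  Ss is a chain here and Ss is conditioned on, so the path is blocked at Ss.
Path 2: Cc ← Dd → Ff → Ee
  Ff is a chain here and Ff is conditioned on, so the path is blocked at Ff.
Path 3: Cc ← Dd → Ee
  Dd is a fork and Dd is not conditioned on — no node blocks this path, so it is active.
Path 4: Cc ← Ff ← Dd → Ss → Ee
  Ff is a chain here and Ff is conditioned on, so the path is blocked at Ff.
Path 5: Cc ← Ff ← Dd → Ee
  Ff is a chain here and Ff is conditioned on, so the path is blocked at Ff.
Path 6: Cc ← Ff → Ee
  Ff is a fork here and Ff is conditioned on, so the path is blocked at Ff.
At least one path is unblocked, so d-separation fails.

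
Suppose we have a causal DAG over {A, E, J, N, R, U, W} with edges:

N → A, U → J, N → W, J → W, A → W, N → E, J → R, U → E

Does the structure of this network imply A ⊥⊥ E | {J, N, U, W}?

There are 4 undirected paths between A and E; checking each against the conditioning set {J, N, U, W}:
  1. A → W ← J ← U → E — W:collider[open]; J:chain[blocks]; U:fork[blocks] ⇒ blocked
  2. A → W ← N → E — W:collider[open]; N:fork[blocks] ⇒ blocked
  3. A ← N → W ← J ← U → E — N:fork[blocks]; W:collider[open]; J:chain[blocks]; U:fork[blocks] ⇒ blocked
  4. A ← N → E — N:fork[blocks] ⇒ blocked
Every path is blocked, so A and E are d-separated given {J, N, U, W}.

Yes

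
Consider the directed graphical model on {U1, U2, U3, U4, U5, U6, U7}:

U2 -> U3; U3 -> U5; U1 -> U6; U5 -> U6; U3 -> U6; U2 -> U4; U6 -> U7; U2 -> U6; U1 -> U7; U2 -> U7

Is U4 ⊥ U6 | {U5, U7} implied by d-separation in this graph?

There are 5 undirected paths between U4 and U6; checking each against the conditioning set {U5, U7}:
Path 1: U4 ← U2 → U3 → U5 → U6
  U5 is a chain here and U5 is conditioned on, so the path is blocked at U5.
Path 2: U4 ← U2 → U3 → U6
  U2 is a fork and U2 is not conditioned on; U3 is a chain and U3 is not conditioned on — no node blocks this path, so it is active.
Path 3: U4 ← U2 → U7 ← U1 → U6
  U2 is a fork and U2 is not conditioned on; U7 is a collider and U7 is conditioned on, which opens it; U1 is a fork and U1 is not conditioned on — no node blocks this path, so it is active.
Path 4: U4 ← U2 → U7 ← U6
  U2 is a fork and U2 is not conditioned on; U7 is a collider and U7 is conditioned on, which opens it — no node blocks this path, so it is active.
Path 5: U4 ← U2 → U6
  U2 is a fork and U2 is not conditioned on — no node blocks this path, so it is active.
At least one path is unblocked, so d-separation fails.

No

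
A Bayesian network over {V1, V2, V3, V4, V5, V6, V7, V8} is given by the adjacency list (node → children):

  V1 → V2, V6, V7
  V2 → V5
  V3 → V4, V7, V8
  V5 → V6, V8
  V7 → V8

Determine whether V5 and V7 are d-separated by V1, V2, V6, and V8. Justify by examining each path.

There are 4 undirected paths between V5 and V7; checking each against the conditioning set {V1, V2, V6, V8}:
Path 1: V5 ← V2 ← V1 → V7
  V2 is a chain here and V2 is conditioned on, so the path is blocked at V2.
Path 2: V5 → V6 ← V1 → V7
  V1 is a fork here and V1 is conditioned on, so the path is blocked at V1.
Path 3: V5 → V8 ← V7
  V8 is a collider and V8 is conditioned on, which opens it — no node blocks this path, so it is active.
Path 4: V5 → V8 ← V3 → V7
  V8 is a collider and V8 is conditioned on, which opens it; V3 is a fork and V3 is not conditioned on — no node blocks this path, so it is active.
At least one path is unblocked, so d-separation fails.

No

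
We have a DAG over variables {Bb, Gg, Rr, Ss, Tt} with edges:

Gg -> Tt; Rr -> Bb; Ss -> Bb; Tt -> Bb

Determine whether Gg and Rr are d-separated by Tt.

Yes

There is one path between Gg and Rr:
Path 1: Gg → Tt → Bb ← Rr
  Tt is a chain here and Tt is conditioned on, so the path is blocked at Tt.
All paths are blocked; Gg ⊥ Rr | {Tt} holds.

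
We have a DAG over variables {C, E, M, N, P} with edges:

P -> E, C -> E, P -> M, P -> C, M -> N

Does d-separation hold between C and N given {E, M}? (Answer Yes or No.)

There are 2 undirected paths between C and N; checking each against the conditioning set {E, M}:
Path 1: C ← P → M → N
  M is a chain here and M is conditioned on, so the path is blocked at M.
Path 2: C → E ← P → M → N
  M is a chain here and M is conditioned on, so the path is blocked at M.
All paths are blocked; C ⊥ N | {E, M} holds.

Yes — C and N are d-separated given {E, M}.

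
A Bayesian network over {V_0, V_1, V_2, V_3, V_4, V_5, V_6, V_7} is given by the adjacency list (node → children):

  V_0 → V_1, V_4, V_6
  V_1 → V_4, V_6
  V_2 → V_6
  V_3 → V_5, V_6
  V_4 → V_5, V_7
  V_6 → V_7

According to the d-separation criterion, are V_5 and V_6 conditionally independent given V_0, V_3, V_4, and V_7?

6 paths connect V_5 and V_6; each must be blocked for d-separation to hold:
  1. V_5 ← V_4 → V_7 ← V_6 — V_4:fork[blocks]; V_7:collider[open] ⇒ blocked
  2. V_5 ← V_4 ← V_0 → V_6 — V_4:chain[blocks]; V_0:fork[blocks] ⇒ blocked
  3. V_5 ← V_4 ← V_0 → V_1 → V_6 — V_4:chain[blocks]; V_0:fork[blocks]; V_1:chain[open] ⇒ blocked
  4. V_5 ← V_4 ← V_1 → V_6 — V_4:chain[blocks]; V_1:fork[open] ⇒ blocked
  5. V_5 ← V_4 ← V_1 ← V_0 → V_6 — V_4:chain[blocks]; V_1:chain[open]; V_0:fork[blocks] ⇒ blocked
  6. V_5 ← V_3 → V_6 — V_3:fork[blocks] ⇒ blocked
Since every path is blocked, d-separation holds.

Yes — V_5 and V_6 are d-separated given {V_0, V_3, V_4, V_7}.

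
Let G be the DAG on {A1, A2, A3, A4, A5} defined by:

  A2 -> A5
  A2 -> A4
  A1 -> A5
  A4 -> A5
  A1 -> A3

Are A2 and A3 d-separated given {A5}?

Enumerating the 2 paths from A2 to A3 and testing each for blocking by {A5}:
Path 1: A2 → A5 ← A1 → A3
  A5 is a collider and A5 is conditioned on, which opens it; A1 is a fork and A1 is not conditioned on — no node blocks this path, so it is active.
Path 2: A2 → A4 → A5 ← A1 → A3
  A4 is a chain and A4 is not conditioned on; A5 is a collider and A5 is conditioned on, which opens it; A1 is a fork and A1 is not conditioned on — no node blocks this path, so it is active.
At least one path is unblocked, so d-separation fails.

No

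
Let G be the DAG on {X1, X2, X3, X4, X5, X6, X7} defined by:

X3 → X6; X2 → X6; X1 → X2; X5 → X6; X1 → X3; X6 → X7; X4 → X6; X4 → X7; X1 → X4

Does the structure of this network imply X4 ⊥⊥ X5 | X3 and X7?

4 paths connect X4 and X5; each must be blocked for d-separation to hold:
  1. X4 → X7 ← X6 ← X5 — X7:collider[open]; X6:chain[open] ⇒ active
  2. X4 ← X1 → X2 → X6 ← X5 — X1:fork[open]; X2:chain[open]; X6:collider[open] ⇒ active
  3. X4 ← X1 → X3 → X6 ← X5 — X1:fork[open]; X3:chain[blocks]; X6:collider[open] ⇒ blocked
  4. X4 → X6 ← X5 — X6:collider[open] ⇒ active
At least one path is unblocked, so d-separation fails.

No — X4 and X5 are not d-separated given {X3, X7}.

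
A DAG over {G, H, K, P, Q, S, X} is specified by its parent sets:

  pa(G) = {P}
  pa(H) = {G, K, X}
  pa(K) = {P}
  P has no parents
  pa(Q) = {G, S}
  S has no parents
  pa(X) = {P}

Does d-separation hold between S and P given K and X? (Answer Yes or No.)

3 paths connect S and P; each must be blocked for d-separation to hold:
Path 1: S → Q ← G ← P
  Q is a collider here and neither Q nor any of its descendants is conditioned on, so the collider stays closed — the path is blocked at Q.
Path 2: S → Q ← G → H ← K ← P
  Q is a collider here and neither Q nor any of its descendants is conditioned on, so the collider stays closed — the path is blocked at Q.
Path 3: S → Q ← G → H ← X ← P
  Q is a collider here and neither Q nor any of its descendants is conditioned on, so the collider stays closed — the path is blocked at Q.
Every path is blocked, so S and P are d-separated given {K, X}.

Yes — S and P are d-separated given {K, X}.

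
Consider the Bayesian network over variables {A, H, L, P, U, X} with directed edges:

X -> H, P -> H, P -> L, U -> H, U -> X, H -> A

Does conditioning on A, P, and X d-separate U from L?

2 paths connect U and L; each must be blocked for d-separation to hold:
Path 1: U → X → H ← P → L
  X is a chain here and X is conditioned on, so the path is blocked at X.
Path 2: U → H ← P → L
  P is a fork here and P is conditioned on, so the path is blocked at P.
All paths are blocked; U ⊥ L | {A, P, X} holds.

Yes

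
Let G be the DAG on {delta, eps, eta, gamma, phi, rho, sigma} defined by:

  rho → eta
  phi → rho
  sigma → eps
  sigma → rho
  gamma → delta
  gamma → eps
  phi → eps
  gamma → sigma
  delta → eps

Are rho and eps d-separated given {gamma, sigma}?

No

Enumerating the 4 paths from rho to eps and testing each for blocking by {gamma, sigma}:
Path 1: rho ← sigma ← gamma → delta → eps
  sigma is a chain here and sigma is conditioned on, so the path is blocked at sigma.
Path 2: rho ← sigma ← gamma → eps
  sigma is a chain here and sigma is conditioned on, so the path is blocked at sigma.
Path 3: rho ← sigma → eps
  sigma is a fork here and sigma is conditioned on, so the path is blocked at sigma.
Path 4: rho ← phi → eps
  phi is a fork and phi is not conditioned on — no node blocks this path, so it is active.
Since the path rho ← phi → eps is active, rho and eps are not d-separated given {gamma, sigma}.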